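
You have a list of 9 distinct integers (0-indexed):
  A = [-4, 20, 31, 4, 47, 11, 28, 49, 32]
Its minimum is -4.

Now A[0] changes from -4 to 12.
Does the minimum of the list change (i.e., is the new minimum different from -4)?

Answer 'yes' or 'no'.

Answer: yes

Derivation:
Old min = -4
Change: A[0] -4 -> 12
Changed element was the min; new min must be rechecked.
New min = 4; changed? yes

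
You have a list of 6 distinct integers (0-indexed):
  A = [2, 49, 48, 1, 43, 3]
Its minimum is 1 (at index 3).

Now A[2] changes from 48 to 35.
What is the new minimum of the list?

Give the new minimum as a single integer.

Answer: 1

Derivation:
Old min = 1 (at index 3)
Change: A[2] 48 -> 35
Changed element was NOT the old min.
  New min = min(old_min, new_val) = min(1, 35) = 1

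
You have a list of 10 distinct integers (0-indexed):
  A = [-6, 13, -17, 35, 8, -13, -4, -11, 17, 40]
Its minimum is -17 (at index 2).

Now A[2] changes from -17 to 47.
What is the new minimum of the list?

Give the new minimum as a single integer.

Answer: -13

Derivation:
Old min = -17 (at index 2)
Change: A[2] -17 -> 47
Changed element WAS the min. Need to check: is 47 still <= all others?
  Min of remaining elements: -13
  New min = min(47, -13) = -13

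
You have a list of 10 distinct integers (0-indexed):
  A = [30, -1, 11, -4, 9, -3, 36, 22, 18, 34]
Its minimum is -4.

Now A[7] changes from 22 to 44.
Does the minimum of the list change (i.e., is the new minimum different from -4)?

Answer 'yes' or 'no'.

Old min = -4
Change: A[7] 22 -> 44
Changed element was NOT the min; min changes only if 44 < -4.
New min = -4; changed? no

Answer: no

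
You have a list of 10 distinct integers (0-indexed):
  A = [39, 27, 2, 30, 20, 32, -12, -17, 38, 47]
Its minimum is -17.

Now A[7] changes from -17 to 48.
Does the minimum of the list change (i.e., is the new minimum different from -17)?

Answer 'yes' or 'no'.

Old min = -17
Change: A[7] -17 -> 48
Changed element was the min; new min must be rechecked.
New min = -12; changed? yes

Answer: yes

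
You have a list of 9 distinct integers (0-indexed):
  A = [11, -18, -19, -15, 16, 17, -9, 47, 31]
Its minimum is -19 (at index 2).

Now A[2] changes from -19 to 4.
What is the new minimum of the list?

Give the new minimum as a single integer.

Old min = -19 (at index 2)
Change: A[2] -19 -> 4
Changed element WAS the min. Need to check: is 4 still <= all others?
  Min of remaining elements: -18
  New min = min(4, -18) = -18

Answer: -18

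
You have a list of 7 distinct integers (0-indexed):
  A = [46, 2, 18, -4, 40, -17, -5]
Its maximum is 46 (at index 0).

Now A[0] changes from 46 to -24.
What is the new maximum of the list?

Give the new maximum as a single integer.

Answer: 40

Derivation:
Old max = 46 (at index 0)
Change: A[0] 46 -> -24
Changed element WAS the max -> may need rescan.
  Max of remaining elements: 40
  New max = max(-24, 40) = 40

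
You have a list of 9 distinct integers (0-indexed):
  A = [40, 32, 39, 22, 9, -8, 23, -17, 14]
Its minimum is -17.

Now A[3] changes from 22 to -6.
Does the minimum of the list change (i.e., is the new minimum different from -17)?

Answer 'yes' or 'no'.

Old min = -17
Change: A[3] 22 -> -6
Changed element was NOT the min; min changes only if -6 < -17.
New min = -17; changed? no

Answer: no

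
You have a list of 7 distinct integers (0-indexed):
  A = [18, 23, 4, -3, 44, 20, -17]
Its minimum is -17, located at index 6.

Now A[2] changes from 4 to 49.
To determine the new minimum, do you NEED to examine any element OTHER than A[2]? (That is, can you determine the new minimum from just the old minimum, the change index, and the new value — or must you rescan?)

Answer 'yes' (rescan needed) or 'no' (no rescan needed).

Old min = -17 at index 6
Change at index 2: 4 -> 49
Index 2 was NOT the min. New min = min(-17, 49). No rescan of other elements needed.
Needs rescan: no

Answer: no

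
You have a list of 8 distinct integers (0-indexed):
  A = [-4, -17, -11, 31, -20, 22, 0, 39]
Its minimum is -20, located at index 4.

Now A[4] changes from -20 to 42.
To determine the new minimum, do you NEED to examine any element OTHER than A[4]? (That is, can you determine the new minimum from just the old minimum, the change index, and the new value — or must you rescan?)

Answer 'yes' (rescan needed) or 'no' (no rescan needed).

Old min = -20 at index 4
Change at index 4: -20 -> 42
Index 4 WAS the min and new value 42 > old min -20. Must rescan other elements to find the new min.
Needs rescan: yes

Answer: yes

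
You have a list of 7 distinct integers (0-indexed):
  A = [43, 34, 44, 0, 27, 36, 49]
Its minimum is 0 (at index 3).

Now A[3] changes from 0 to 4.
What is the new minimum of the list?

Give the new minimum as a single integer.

Answer: 4

Derivation:
Old min = 0 (at index 3)
Change: A[3] 0 -> 4
Changed element WAS the min. Need to check: is 4 still <= all others?
  Min of remaining elements: 27
  New min = min(4, 27) = 4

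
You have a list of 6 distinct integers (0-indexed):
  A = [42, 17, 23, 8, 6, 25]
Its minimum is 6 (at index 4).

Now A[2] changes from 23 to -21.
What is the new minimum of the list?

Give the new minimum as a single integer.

Old min = 6 (at index 4)
Change: A[2] 23 -> -21
Changed element was NOT the old min.
  New min = min(old_min, new_val) = min(6, -21) = -21

Answer: -21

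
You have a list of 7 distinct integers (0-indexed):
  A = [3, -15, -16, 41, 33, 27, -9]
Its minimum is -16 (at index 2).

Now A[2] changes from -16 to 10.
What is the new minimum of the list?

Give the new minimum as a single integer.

Old min = -16 (at index 2)
Change: A[2] -16 -> 10
Changed element WAS the min. Need to check: is 10 still <= all others?
  Min of remaining elements: -15
  New min = min(10, -15) = -15

Answer: -15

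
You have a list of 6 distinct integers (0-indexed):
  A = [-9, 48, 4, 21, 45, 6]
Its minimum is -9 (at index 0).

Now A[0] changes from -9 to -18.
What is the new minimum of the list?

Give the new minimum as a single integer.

Answer: -18

Derivation:
Old min = -9 (at index 0)
Change: A[0] -9 -> -18
Changed element WAS the min. Need to check: is -18 still <= all others?
  Min of remaining elements: 4
  New min = min(-18, 4) = -18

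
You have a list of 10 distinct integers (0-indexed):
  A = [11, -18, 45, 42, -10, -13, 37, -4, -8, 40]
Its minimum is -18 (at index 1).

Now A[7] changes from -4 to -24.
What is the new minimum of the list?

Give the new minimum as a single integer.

Answer: -24

Derivation:
Old min = -18 (at index 1)
Change: A[7] -4 -> -24
Changed element was NOT the old min.
  New min = min(old_min, new_val) = min(-18, -24) = -24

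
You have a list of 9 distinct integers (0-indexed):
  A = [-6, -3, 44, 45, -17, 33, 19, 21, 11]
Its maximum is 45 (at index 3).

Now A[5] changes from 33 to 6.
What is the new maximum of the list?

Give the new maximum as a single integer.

Answer: 45

Derivation:
Old max = 45 (at index 3)
Change: A[5] 33 -> 6
Changed element was NOT the old max.
  New max = max(old_max, new_val) = max(45, 6) = 45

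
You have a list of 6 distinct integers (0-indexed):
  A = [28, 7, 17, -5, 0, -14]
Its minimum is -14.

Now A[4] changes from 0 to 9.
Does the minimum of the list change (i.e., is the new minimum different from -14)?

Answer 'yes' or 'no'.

Answer: no

Derivation:
Old min = -14
Change: A[4] 0 -> 9
Changed element was NOT the min; min changes only if 9 < -14.
New min = -14; changed? no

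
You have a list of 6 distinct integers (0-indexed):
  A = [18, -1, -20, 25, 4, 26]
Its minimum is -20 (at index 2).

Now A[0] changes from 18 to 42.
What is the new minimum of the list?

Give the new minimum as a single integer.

Answer: -20

Derivation:
Old min = -20 (at index 2)
Change: A[0] 18 -> 42
Changed element was NOT the old min.
  New min = min(old_min, new_val) = min(-20, 42) = -20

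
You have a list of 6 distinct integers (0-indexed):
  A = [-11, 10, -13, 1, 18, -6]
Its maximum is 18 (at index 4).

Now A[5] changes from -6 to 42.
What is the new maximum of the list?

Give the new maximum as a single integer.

Answer: 42

Derivation:
Old max = 18 (at index 4)
Change: A[5] -6 -> 42
Changed element was NOT the old max.
  New max = max(old_max, new_val) = max(18, 42) = 42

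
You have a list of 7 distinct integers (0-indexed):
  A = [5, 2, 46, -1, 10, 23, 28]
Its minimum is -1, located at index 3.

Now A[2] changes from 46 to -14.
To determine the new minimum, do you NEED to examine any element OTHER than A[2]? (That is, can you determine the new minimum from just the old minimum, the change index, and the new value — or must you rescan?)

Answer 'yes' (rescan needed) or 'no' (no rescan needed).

Old min = -1 at index 3
Change at index 2: 46 -> -14
Index 2 was NOT the min. New min = min(-1, -14). No rescan of other elements needed.
Needs rescan: no

Answer: no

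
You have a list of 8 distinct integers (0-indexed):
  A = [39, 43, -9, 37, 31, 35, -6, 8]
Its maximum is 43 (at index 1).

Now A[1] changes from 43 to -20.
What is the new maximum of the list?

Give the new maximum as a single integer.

Old max = 43 (at index 1)
Change: A[1] 43 -> -20
Changed element WAS the max -> may need rescan.
  Max of remaining elements: 39
  New max = max(-20, 39) = 39

Answer: 39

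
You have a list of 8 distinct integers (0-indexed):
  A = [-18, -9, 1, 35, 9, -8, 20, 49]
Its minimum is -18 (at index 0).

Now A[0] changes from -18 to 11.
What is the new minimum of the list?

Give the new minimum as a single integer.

Answer: -9

Derivation:
Old min = -18 (at index 0)
Change: A[0] -18 -> 11
Changed element WAS the min. Need to check: is 11 still <= all others?
  Min of remaining elements: -9
  New min = min(11, -9) = -9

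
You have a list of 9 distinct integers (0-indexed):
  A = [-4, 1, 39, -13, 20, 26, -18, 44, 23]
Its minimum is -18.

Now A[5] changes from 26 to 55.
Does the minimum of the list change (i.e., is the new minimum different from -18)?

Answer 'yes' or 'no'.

Answer: no

Derivation:
Old min = -18
Change: A[5] 26 -> 55
Changed element was NOT the min; min changes only if 55 < -18.
New min = -18; changed? no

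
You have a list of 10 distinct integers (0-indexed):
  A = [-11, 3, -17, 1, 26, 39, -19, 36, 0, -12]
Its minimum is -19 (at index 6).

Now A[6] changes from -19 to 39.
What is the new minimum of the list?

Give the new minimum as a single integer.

Old min = -19 (at index 6)
Change: A[6] -19 -> 39
Changed element WAS the min. Need to check: is 39 still <= all others?
  Min of remaining elements: -17
  New min = min(39, -17) = -17

Answer: -17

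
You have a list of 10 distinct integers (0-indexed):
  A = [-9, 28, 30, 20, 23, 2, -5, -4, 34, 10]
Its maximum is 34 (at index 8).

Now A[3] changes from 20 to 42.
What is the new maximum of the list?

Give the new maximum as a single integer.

Old max = 34 (at index 8)
Change: A[3] 20 -> 42
Changed element was NOT the old max.
  New max = max(old_max, new_val) = max(34, 42) = 42

Answer: 42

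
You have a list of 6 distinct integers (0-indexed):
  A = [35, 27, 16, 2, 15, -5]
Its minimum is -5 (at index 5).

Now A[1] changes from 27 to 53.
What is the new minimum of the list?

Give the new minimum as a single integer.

Answer: -5

Derivation:
Old min = -5 (at index 5)
Change: A[1] 27 -> 53
Changed element was NOT the old min.
  New min = min(old_min, new_val) = min(-5, 53) = -5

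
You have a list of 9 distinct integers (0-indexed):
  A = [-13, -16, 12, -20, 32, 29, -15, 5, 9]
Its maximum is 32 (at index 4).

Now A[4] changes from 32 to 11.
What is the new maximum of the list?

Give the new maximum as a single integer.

Answer: 29

Derivation:
Old max = 32 (at index 4)
Change: A[4] 32 -> 11
Changed element WAS the max -> may need rescan.
  Max of remaining elements: 29
  New max = max(11, 29) = 29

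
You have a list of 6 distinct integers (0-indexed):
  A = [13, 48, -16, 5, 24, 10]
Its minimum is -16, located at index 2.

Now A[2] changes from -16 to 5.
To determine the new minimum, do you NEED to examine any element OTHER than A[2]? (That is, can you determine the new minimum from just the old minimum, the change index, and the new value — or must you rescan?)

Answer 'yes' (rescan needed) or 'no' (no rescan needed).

Old min = -16 at index 2
Change at index 2: -16 -> 5
Index 2 WAS the min and new value 5 > old min -16. Must rescan other elements to find the new min.
Needs rescan: yes

Answer: yes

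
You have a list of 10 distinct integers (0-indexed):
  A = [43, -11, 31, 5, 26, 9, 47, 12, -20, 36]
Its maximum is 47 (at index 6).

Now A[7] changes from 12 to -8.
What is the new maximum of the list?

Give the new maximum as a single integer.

Old max = 47 (at index 6)
Change: A[7] 12 -> -8
Changed element was NOT the old max.
  New max = max(old_max, new_val) = max(47, -8) = 47

Answer: 47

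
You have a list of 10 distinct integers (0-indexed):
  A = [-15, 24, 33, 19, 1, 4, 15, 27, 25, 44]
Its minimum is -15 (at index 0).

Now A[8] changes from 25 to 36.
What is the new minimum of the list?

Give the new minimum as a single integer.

Old min = -15 (at index 0)
Change: A[8] 25 -> 36
Changed element was NOT the old min.
  New min = min(old_min, new_val) = min(-15, 36) = -15

Answer: -15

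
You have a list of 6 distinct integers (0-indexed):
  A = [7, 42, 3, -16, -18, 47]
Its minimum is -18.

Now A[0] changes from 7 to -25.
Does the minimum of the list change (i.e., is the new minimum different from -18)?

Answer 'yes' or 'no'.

Old min = -18
Change: A[0] 7 -> -25
Changed element was NOT the min; min changes only if -25 < -18.
New min = -25; changed? yes

Answer: yes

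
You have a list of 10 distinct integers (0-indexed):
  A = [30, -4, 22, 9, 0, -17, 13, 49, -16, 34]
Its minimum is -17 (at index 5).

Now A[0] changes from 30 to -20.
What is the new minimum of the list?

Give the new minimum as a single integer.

Answer: -20

Derivation:
Old min = -17 (at index 5)
Change: A[0] 30 -> -20
Changed element was NOT the old min.
  New min = min(old_min, new_val) = min(-17, -20) = -20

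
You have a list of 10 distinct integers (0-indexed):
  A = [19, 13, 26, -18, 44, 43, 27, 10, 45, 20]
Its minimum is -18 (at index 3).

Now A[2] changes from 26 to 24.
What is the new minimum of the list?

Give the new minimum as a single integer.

Old min = -18 (at index 3)
Change: A[2] 26 -> 24
Changed element was NOT the old min.
  New min = min(old_min, new_val) = min(-18, 24) = -18

Answer: -18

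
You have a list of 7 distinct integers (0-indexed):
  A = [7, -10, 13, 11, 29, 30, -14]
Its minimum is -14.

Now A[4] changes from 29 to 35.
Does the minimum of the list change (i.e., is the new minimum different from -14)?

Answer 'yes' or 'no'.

Old min = -14
Change: A[4] 29 -> 35
Changed element was NOT the min; min changes only if 35 < -14.
New min = -14; changed? no

Answer: no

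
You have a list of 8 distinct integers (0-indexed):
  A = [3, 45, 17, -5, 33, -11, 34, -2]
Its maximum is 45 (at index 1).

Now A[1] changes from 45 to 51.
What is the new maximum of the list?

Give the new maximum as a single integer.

Answer: 51

Derivation:
Old max = 45 (at index 1)
Change: A[1] 45 -> 51
Changed element WAS the max -> may need rescan.
  Max of remaining elements: 34
  New max = max(51, 34) = 51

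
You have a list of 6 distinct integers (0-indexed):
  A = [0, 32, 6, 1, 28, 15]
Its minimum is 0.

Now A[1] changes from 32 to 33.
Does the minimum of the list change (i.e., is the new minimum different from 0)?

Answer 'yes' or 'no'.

Old min = 0
Change: A[1] 32 -> 33
Changed element was NOT the min; min changes only if 33 < 0.
New min = 0; changed? no

Answer: no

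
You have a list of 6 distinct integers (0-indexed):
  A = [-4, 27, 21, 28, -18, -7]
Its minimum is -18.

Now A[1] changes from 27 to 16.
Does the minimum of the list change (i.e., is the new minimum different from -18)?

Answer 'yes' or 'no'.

Old min = -18
Change: A[1] 27 -> 16
Changed element was NOT the min; min changes only if 16 < -18.
New min = -18; changed? no

Answer: no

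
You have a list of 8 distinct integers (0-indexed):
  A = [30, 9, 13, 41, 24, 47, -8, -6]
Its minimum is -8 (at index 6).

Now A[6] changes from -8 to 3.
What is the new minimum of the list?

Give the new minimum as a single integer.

Old min = -8 (at index 6)
Change: A[6] -8 -> 3
Changed element WAS the min. Need to check: is 3 still <= all others?
  Min of remaining elements: -6
  New min = min(3, -6) = -6

Answer: -6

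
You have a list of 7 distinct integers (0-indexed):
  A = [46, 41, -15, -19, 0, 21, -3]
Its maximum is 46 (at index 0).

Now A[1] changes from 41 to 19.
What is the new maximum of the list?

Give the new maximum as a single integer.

Answer: 46

Derivation:
Old max = 46 (at index 0)
Change: A[1] 41 -> 19
Changed element was NOT the old max.
  New max = max(old_max, new_val) = max(46, 19) = 46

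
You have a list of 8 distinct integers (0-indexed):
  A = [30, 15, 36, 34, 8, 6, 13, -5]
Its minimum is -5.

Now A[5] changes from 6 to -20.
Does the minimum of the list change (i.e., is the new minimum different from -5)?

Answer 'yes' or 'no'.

Answer: yes

Derivation:
Old min = -5
Change: A[5] 6 -> -20
Changed element was NOT the min; min changes only if -20 < -5.
New min = -20; changed? yes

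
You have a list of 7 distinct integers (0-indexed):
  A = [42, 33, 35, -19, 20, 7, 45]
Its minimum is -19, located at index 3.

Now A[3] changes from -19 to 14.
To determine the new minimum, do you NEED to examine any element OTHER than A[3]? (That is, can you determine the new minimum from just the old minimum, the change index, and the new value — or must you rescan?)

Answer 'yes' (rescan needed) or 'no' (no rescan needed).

Answer: yes

Derivation:
Old min = -19 at index 3
Change at index 3: -19 -> 14
Index 3 WAS the min and new value 14 > old min -19. Must rescan other elements to find the new min.
Needs rescan: yes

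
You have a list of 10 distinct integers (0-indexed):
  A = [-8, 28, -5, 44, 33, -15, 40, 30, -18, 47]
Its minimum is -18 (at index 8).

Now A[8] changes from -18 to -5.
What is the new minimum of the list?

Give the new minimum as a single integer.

Answer: -15

Derivation:
Old min = -18 (at index 8)
Change: A[8] -18 -> -5
Changed element WAS the min. Need to check: is -5 still <= all others?
  Min of remaining elements: -15
  New min = min(-5, -15) = -15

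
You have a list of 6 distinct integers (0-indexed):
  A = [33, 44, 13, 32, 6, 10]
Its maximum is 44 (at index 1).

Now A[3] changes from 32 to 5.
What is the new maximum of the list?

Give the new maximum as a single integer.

Answer: 44

Derivation:
Old max = 44 (at index 1)
Change: A[3] 32 -> 5
Changed element was NOT the old max.
  New max = max(old_max, new_val) = max(44, 5) = 44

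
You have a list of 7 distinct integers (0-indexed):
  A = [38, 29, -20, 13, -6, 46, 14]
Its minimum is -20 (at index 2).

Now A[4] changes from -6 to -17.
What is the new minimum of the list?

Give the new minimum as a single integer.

Answer: -20

Derivation:
Old min = -20 (at index 2)
Change: A[4] -6 -> -17
Changed element was NOT the old min.
  New min = min(old_min, new_val) = min(-20, -17) = -20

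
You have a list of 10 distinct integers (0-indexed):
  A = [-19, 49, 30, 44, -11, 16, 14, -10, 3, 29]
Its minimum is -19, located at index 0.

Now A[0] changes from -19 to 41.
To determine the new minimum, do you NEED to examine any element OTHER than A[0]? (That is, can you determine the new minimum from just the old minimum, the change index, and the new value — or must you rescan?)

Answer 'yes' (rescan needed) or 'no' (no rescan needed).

Answer: yes

Derivation:
Old min = -19 at index 0
Change at index 0: -19 -> 41
Index 0 WAS the min and new value 41 > old min -19. Must rescan other elements to find the new min.
Needs rescan: yes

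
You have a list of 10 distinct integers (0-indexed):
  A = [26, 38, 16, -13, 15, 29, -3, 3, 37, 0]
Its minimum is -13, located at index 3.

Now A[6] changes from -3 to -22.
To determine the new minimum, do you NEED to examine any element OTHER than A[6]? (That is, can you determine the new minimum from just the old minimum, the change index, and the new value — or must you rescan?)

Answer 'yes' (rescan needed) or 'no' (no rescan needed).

Old min = -13 at index 3
Change at index 6: -3 -> -22
Index 6 was NOT the min. New min = min(-13, -22). No rescan of other elements needed.
Needs rescan: no

Answer: no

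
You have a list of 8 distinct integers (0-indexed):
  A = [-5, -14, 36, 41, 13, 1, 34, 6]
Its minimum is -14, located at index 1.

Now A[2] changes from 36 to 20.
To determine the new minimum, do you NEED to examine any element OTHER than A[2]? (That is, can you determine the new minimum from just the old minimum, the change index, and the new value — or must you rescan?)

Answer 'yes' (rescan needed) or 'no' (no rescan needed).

Old min = -14 at index 1
Change at index 2: 36 -> 20
Index 2 was NOT the min. New min = min(-14, 20). No rescan of other elements needed.
Needs rescan: no

Answer: no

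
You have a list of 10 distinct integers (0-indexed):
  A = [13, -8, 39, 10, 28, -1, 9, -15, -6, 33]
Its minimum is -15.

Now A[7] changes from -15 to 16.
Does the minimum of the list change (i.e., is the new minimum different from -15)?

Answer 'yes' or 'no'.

Old min = -15
Change: A[7] -15 -> 16
Changed element was the min; new min must be rechecked.
New min = -8; changed? yes

Answer: yes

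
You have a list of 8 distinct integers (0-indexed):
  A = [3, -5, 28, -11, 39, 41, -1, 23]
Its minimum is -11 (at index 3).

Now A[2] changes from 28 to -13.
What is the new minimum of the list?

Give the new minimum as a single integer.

Answer: -13

Derivation:
Old min = -11 (at index 3)
Change: A[2] 28 -> -13
Changed element was NOT the old min.
  New min = min(old_min, new_val) = min(-11, -13) = -13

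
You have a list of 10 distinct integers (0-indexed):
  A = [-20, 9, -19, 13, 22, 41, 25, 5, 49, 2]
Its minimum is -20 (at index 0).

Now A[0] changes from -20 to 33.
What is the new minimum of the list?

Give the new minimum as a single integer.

Old min = -20 (at index 0)
Change: A[0] -20 -> 33
Changed element WAS the min. Need to check: is 33 still <= all others?
  Min of remaining elements: -19
  New min = min(33, -19) = -19

Answer: -19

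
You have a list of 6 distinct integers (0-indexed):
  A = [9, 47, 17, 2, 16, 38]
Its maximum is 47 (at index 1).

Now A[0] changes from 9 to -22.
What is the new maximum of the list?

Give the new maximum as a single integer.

Old max = 47 (at index 1)
Change: A[0] 9 -> -22
Changed element was NOT the old max.
  New max = max(old_max, new_val) = max(47, -22) = 47

Answer: 47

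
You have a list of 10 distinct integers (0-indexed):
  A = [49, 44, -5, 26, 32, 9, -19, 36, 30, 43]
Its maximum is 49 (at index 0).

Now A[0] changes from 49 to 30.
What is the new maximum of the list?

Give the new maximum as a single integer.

Old max = 49 (at index 0)
Change: A[0] 49 -> 30
Changed element WAS the max -> may need rescan.
  Max of remaining elements: 44
  New max = max(30, 44) = 44

Answer: 44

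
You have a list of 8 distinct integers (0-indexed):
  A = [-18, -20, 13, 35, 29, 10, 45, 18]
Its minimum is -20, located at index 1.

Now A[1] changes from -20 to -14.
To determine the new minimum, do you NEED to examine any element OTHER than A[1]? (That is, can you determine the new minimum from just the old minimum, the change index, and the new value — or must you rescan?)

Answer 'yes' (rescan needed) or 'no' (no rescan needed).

Answer: yes

Derivation:
Old min = -20 at index 1
Change at index 1: -20 -> -14
Index 1 WAS the min and new value -14 > old min -20. Must rescan other elements to find the new min.
Needs rescan: yes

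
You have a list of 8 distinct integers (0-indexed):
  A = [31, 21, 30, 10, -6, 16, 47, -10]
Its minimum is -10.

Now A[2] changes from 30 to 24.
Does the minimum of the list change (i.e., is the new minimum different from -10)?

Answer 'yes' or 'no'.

Answer: no

Derivation:
Old min = -10
Change: A[2] 30 -> 24
Changed element was NOT the min; min changes only if 24 < -10.
New min = -10; changed? no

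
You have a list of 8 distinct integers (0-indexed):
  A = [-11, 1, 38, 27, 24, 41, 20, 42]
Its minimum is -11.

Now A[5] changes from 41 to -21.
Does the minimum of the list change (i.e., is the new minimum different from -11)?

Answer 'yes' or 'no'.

Old min = -11
Change: A[5] 41 -> -21
Changed element was NOT the min; min changes only if -21 < -11.
New min = -21; changed? yes

Answer: yes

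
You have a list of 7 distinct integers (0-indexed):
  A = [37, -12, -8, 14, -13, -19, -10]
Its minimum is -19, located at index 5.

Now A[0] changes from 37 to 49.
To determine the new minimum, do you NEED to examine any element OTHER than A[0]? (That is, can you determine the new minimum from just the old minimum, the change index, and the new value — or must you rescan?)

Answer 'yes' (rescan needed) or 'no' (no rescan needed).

Old min = -19 at index 5
Change at index 0: 37 -> 49
Index 0 was NOT the min. New min = min(-19, 49). No rescan of other elements needed.
Needs rescan: no

Answer: no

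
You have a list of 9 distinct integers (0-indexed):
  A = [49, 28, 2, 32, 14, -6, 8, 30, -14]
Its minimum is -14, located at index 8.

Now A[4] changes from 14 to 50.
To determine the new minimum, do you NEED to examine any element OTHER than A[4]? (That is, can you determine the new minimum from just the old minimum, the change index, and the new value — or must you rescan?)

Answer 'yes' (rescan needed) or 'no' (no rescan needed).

Old min = -14 at index 8
Change at index 4: 14 -> 50
Index 4 was NOT the min. New min = min(-14, 50). No rescan of other elements needed.
Needs rescan: no

Answer: no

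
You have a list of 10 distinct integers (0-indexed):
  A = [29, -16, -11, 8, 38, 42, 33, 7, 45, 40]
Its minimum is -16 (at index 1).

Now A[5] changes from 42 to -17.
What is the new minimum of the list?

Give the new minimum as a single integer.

Answer: -17

Derivation:
Old min = -16 (at index 1)
Change: A[5] 42 -> -17
Changed element was NOT the old min.
  New min = min(old_min, new_val) = min(-16, -17) = -17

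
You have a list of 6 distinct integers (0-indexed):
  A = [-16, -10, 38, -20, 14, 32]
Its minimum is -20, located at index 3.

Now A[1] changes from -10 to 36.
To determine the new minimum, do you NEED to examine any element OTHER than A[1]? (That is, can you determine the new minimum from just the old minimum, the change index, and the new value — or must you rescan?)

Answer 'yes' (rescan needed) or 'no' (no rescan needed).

Old min = -20 at index 3
Change at index 1: -10 -> 36
Index 1 was NOT the min. New min = min(-20, 36). No rescan of other elements needed.
Needs rescan: no

Answer: no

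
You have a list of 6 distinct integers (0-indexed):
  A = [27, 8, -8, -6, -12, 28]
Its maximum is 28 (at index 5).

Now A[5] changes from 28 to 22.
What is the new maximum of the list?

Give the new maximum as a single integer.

Old max = 28 (at index 5)
Change: A[5] 28 -> 22
Changed element WAS the max -> may need rescan.
  Max of remaining elements: 27
  New max = max(22, 27) = 27

Answer: 27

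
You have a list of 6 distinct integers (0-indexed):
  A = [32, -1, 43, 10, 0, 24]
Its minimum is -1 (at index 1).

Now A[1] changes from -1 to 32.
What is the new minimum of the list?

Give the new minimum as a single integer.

Answer: 0

Derivation:
Old min = -1 (at index 1)
Change: A[1] -1 -> 32
Changed element WAS the min. Need to check: is 32 still <= all others?
  Min of remaining elements: 0
  New min = min(32, 0) = 0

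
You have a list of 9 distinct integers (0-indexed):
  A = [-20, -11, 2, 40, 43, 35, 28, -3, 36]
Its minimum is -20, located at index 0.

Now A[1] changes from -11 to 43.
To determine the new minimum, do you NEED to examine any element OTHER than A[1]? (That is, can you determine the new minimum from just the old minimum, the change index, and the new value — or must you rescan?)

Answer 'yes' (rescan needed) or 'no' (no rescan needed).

Old min = -20 at index 0
Change at index 1: -11 -> 43
Index 1 was NOT the min. New min = min(-20, 43). No rescan of other elements needed.
Needs rescan: no

Answer: no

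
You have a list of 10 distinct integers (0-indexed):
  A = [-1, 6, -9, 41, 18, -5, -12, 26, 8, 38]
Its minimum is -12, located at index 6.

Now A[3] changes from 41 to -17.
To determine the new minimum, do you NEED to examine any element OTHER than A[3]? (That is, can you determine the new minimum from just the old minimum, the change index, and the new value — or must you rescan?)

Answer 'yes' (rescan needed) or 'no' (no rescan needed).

Old min = -12 at index 6
Change at index 3: 41 -> -17
Index 3 was NOT the min. New min = min(-12, -17). No rescan of other elements needed.
Needs rescan: no

Answer: no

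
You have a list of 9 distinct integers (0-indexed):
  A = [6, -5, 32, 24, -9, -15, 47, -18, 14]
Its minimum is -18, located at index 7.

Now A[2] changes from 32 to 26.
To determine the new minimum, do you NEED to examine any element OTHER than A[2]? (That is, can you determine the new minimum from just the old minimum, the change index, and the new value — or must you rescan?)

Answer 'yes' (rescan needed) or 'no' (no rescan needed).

Old min = -18 at index 7
Change at index 2: 32 -> 26
Index 2 was NOT the min. New min = min(-18, 26). No rescan of other elements needed.
Needs rescan: no

Answer: no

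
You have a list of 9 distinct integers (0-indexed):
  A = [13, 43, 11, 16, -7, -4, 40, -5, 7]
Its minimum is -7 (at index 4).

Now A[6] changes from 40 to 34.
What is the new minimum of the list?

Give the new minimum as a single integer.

Old min = -7 (at index 4)
Change: A[6] 40 -> 34
Changed element was NOT the old min.
  New min = min(old_min, new_val) = min(-7, 34) = -7

Answer: -7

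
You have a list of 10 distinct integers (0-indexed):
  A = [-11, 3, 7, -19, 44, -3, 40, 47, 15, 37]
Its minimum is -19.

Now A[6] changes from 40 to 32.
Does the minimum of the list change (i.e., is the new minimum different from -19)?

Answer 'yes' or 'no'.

Answer: no

Derivation:
Old min = -19
Change: A[6] 40 -> 32
Changed element was NOT the min; min changes only if 32 < -19.
New min = -19; changed? no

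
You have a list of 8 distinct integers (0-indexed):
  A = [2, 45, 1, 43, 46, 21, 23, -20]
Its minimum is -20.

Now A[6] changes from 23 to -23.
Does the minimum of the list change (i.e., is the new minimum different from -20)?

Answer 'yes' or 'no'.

Answer: yes

Derivation:
Old min = -20
Change: A[6] 23 -> -23
Changed element was NOT the min; min changes only if -23 < -20.
New min = -23; changed? yes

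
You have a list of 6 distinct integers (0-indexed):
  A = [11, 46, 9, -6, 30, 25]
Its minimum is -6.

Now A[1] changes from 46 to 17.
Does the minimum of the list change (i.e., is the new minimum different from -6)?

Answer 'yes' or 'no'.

Old min = -6
Change: A[1] 46 -> 17
Changed element was NOT the min; min changes only if 17 < -6.
New min = -6; changed? no

Answer: no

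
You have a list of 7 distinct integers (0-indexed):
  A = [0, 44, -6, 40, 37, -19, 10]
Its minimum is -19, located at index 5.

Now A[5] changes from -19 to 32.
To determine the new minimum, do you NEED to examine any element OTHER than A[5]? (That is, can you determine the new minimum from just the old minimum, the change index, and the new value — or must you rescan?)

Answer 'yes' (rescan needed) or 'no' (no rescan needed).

Old min = -19 at index 5
Change at index 5: -19 -> 32
Index 5 WAS the min and new value 32 > old min -19. Must rescan other elements to find the new min.
Needs rescan: yes

Answer: yes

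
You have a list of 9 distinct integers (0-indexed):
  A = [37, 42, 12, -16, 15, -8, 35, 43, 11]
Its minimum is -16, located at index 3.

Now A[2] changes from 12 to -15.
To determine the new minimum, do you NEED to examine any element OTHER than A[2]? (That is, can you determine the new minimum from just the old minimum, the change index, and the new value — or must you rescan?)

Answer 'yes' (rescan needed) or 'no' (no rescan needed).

Answer: no

Derivation:
Old min = -16 at index 3
Change at index 2: 12 -> -15
Index 2 was NOT the min. New min = min(-16, -15). No rescan of other elements needed.
Needs rescan: no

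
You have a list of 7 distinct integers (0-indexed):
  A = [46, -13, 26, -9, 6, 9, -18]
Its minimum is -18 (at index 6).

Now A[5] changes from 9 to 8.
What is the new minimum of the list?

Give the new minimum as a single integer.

Answer: -18

Derivation:
Old min = -18 (at index 6)
Change: A[5] 9 -> 8
Changed element was NOT the old min.
  New min = min(old_min, new_val) = min(-18, 8) = -18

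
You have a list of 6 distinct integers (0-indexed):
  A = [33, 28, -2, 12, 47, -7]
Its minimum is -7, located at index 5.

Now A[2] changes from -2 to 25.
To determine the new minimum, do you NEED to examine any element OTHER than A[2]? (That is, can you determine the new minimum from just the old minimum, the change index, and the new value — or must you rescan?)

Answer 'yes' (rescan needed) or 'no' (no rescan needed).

Answer: no

Derivation:
Old min = -7 at index 5
Change at index 2: -2 -> 25
Index 2 was NOT the min. New min = min(-7, 25). No rescan of other elements needed.
Needs rescan: no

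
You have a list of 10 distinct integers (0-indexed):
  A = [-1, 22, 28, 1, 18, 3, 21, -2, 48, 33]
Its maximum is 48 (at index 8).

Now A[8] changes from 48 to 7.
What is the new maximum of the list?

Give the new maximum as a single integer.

Old max = 48 (at index 8)
Change: A[8] 48 -> 7
Changed element WAS the max -> may need rescan.
  Max of remaining elements: 33
  New max = max(7, 33) = 33

Answer: 33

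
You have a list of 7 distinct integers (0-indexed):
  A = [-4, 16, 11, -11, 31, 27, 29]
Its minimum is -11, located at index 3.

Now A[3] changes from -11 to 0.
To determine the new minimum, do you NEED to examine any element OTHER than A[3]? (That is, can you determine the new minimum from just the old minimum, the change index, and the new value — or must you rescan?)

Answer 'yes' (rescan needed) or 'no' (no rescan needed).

Old min = -11 at index 3
Change at index 3: -11 -> 0
Index 3 WAS the min and new value 0 > old min -11. Must rescan other elements to find the new min.
Needs rescan: yes

Answer: yes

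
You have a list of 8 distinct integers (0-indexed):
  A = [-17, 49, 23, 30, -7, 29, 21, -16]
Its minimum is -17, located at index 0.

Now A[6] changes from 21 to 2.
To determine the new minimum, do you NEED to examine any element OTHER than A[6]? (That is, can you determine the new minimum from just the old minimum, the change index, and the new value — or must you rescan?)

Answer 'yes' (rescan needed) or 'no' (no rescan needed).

Answer: no

Derivation:
Old min = -17 at index 0
Change at index 6: 21 -> 2
Index 6 was NOT the min. New min = min(-17, 2). No rescan of other elements needed.
Needs rescan: no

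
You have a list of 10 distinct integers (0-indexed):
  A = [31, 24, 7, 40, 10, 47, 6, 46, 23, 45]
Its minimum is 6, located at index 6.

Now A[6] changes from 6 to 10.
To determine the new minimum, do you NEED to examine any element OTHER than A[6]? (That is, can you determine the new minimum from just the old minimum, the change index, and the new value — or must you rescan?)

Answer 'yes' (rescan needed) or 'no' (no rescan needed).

Old min = 6 at index 6
Change at index 6: 6 -> 10
Index 6 WAS the min and new value 10 > old min 6. Must rescan other elements to find the new min.
Needs rescan: yes

Answer: yes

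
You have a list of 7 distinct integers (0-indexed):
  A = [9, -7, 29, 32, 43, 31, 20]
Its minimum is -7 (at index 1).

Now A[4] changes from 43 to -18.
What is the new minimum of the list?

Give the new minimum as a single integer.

Old min = -7 (at index 1)
Change: A[4] 43 -> -18
Changed element was NOT the old min.
  New min = min(old_min, new_val) = min(-7, -18) = -18

Answer: -18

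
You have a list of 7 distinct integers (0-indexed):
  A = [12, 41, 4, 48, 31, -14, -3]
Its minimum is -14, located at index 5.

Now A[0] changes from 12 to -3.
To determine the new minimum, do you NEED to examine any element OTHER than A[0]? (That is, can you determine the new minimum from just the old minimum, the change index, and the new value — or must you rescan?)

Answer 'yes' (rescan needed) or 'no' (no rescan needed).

Answer: no

Derivation:
Old min = -14 at index 5
Change at index 0: 12 -> -3
Index 0 was NOT the min. New min = min(-14, -3). No rescan of other elements needed.
Needs rescan: no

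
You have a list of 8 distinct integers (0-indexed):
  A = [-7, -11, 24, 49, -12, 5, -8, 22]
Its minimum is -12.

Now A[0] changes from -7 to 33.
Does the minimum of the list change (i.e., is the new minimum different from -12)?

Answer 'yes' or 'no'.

Old min = -12
Change: A[0] -7 -> 33
Changed element was NOT the min; min changes only if 33 < -12.
New min = -12; changed? no

Answer: no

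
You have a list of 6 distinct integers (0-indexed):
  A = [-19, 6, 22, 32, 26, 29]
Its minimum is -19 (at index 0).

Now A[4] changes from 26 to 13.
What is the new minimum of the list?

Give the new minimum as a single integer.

Answer: -19

Derivation:
Old min = -19 (at index 0)
Change: A[4] 26 -> 13
Changed element was NOT the old min.
  New min = min(old_min, new_val) = min(-19, 13) = -19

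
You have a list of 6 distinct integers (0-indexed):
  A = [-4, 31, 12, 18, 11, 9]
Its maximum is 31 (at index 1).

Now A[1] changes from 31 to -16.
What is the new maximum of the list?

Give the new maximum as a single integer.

Answer: 18

Derivation:
Old max = 31 (at index 1)
Change: A[1] 31 -> -16
Changed element WAS the max -> may need rescan.
  Max of remaining elements: 18
  New max = max(-16, 18) = 18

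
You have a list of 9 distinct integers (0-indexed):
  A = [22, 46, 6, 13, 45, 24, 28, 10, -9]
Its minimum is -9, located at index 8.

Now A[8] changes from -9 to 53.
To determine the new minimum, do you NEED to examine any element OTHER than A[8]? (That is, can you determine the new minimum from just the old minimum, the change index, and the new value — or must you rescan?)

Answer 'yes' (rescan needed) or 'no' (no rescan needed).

Old min = -9 at index 8
Change at index 8: -9 -> 53
Index 8 WAS the min and new value 53 > old min -9. Must rescan other elements to find the new min.
Needs rescan: yes

Answer: yes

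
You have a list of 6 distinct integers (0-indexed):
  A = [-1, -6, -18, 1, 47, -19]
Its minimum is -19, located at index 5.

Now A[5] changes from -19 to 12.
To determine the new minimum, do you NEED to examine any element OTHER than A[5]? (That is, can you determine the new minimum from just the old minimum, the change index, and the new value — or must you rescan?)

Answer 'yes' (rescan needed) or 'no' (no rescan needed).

Old min = -19 at index 5
Change at index 5: -19 -> 12
Index 5 WAS the min and new value 12 > old min -19. Must rescan other elements to find the new min.
Needs rescan: yes

Answer: yes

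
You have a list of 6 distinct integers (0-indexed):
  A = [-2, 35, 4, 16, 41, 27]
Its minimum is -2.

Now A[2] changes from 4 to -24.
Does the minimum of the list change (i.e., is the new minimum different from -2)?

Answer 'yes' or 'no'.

Old min = -2
Change: A[2] 4 -> -24
Changed element was NOT the min; min changes only if -24 < -2.
New min = -24; changed? yes

Answer: yes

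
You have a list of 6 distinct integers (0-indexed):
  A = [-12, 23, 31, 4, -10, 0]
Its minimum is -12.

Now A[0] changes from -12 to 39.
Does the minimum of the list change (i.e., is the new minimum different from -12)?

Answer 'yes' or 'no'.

Answer: yes

Derivation:
Old min = -12
Change: A[0] -12 -> 39
Changed element was the min; new min must be rechecked.
New min = -10; changed? yes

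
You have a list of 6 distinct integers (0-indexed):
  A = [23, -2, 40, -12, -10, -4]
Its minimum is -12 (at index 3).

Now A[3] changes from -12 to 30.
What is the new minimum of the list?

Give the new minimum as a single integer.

Old min = -12 (at index 3)
Change: A[3] -12 -> 30
Changed element WAS the min. Need to check: is 30 still <= all others?
  Min of remaining elements: -10
  New min = min(30, -10) = -10

Answer: -10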